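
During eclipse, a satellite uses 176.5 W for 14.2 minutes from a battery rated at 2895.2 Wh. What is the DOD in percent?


E_used = P * t / 60 = 176.5 * 14.2 / 60 = 41.7717 Wh
DOD = E_used / E_total * 100 = 41.7717 / 2895.2 * 100
DOD = 1.4428 %

1.4428 %


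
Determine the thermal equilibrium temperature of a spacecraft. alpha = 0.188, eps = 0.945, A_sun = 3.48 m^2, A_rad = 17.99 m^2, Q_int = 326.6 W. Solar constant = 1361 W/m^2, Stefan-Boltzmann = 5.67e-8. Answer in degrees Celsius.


Numerator = alpha*S*A_sun + Q_int = 0.188*1361*3.48 + 326.6 = 1217.0206 W
Denominator = eps*sigma*A_rad = 0.945*5.67e-8*17.99 = 9.6393118e-07 W/K^4
T^4 = 1.2625597e+09 K^4
T = 188.5007 K = -84.6493 C

-84.6493 degrees Celsius


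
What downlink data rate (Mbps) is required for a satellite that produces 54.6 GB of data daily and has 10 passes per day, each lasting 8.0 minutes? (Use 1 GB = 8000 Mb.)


total contact time = 10 * 8.0 * 60 = 4800.0000 s
data = 54.6 GB = 436800.0000 Mb
rate = 436800.0000 / 4800.0000 = 91.0000 Mbps

91.0000 Mbps


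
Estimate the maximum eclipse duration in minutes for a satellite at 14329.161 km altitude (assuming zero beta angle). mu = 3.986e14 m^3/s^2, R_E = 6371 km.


r = 20700.1610 km
T = 493.9927 min
Eclipse fraction = arcsin(R_E/r)/pi = arcsin(6371.0000/20700.1610)/pi
= arcsin(0.3077754)/pi = 0.09958453
Eclipse duration = 0.09958453 * 493.9927 = 49.1940 min

49.1940 minutes


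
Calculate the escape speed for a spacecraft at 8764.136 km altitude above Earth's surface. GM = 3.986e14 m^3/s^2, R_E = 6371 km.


r = 6371.0 + 8764.136 = 15135.1360 km = 1.5135136e+07 m
v_esc = sqrt(2*mu/r) = sqrt(2*3.986e14 / 1.5135136e+07)
v_esc = 7257.5574 m/s = 7.2576 km/s

7.2576 km/s


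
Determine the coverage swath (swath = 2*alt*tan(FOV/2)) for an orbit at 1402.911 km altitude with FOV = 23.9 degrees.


FOV = 23.9 deg = 0.4171337 rad
swath = 2 * alt * tan(FOV/2) = 2 * 1402.911 * tan(0.2085668)
swath = 2 * 1402.911 * 0.2116446
swath = 593.8372 km

593.8372 km


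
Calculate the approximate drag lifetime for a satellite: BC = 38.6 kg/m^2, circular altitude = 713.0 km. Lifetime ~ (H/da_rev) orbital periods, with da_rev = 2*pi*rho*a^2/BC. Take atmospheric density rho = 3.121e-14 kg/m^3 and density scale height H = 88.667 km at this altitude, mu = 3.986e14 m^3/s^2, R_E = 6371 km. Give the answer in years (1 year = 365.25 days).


a = R_E + alt = 7084.0000 km = 7.084e+06 m
da_rev = 2*pi*rho*a^2/BC = 2*pi*3.121e-14*(7.084e+06)^2/38.6 = 0.254943203 m per revolution
N = H/da_rev = 88667.0000 m / 0.254943203 m = 347791.1905 revolutions
P = 2*pi*sqrt(a^3/mu) = 5933.7473 s
lifetime = N*P = 347791.1905 * 5933.7473 = 2.0637051e+09 s = 23885.4751 days
years = 23885.4751 / 365.25 = 65.3949 years

65.3949 years


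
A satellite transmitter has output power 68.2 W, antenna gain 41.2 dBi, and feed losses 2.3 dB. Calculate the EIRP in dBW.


Pt = 68.2 W = 18.3378 dBW
EIRP = Pt_dBW + Gt - losses = 18.3378 + 41.2 - 2.3 = 57.2378 dBW

57.2378 dBW


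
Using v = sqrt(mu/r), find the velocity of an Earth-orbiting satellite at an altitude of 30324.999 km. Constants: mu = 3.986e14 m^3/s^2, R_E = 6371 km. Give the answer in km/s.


r = R_E + alt = 6371.0 + 30324.999 = 36695.9990 km = 3.6695999e+07 m
v = sqrt(mu/r) = sqrt(3.986e14 / 3.6695999e+07) = 3295.7882 m/s = 3.2958 km/s

3.2958 km/s


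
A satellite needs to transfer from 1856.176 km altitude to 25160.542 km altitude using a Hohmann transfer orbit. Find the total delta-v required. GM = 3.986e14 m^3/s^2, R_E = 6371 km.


r1 = 8227.1760 km = 8.227176e+06 m
r2 = 31531.5420 km = 3.1531542e+07 m
dv1 = sqrt(mu/r1)*(sqrt(2*r2/(r1+r2)) - 1) = 1805.7214 m/s
dv2 = sqrt(mu/r2)*(1 - sqrt(2*r1/(r1+r2))) = 1268.1772 m/s
total dv = |dv1| + |dv2| = 1805.7214 + 1268.1772 = 3073.8986 m/s = 3.0739 km/s

3.0739 km/s


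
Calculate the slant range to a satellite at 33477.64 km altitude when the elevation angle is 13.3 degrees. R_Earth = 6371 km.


h = 33477.64 km, el = 13.3 deg
d = -R_E*sin(el) + sqrt((R_E*sin(el))^2 + 2*R_E*h + h^2)
d = -6371.0000*sin(0.2321288) + sqrt((6371.0000*0.2300497)^2 + 2*6371.0000*33477.64 + 33477.64^2)
d = 37897.6938 km

37897.6938 km


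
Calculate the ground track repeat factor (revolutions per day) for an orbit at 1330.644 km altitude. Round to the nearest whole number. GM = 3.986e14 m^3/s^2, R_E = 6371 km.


r = 7.701644e+06 m
T = 2*pi*sqrt(r^3/mu) = 6726.4572 s = 112.1076 min
revs/day = 1440 / 112.1076 = 12.8448
Rounded: 13 revolutions per day

13 revolutions per day


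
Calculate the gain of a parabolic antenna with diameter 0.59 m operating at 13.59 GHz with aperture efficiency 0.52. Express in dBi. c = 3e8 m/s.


lambda = c/f = 3e8 / 1.359e+10 = 0.02207506 m
G = eta*(pi*D/lambda)^2 = 0.52*(pi*0.59/0.02207506)^2
G = 3666.0933 (linear)
G = 10*log10(3666.0933) = 35.6420 dBi

35.6420 dBi


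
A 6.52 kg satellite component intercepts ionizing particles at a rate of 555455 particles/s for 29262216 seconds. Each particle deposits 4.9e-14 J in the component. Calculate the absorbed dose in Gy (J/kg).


Total energy deposited = rate * time * E_per
  = 555455 * 29262216 * 4.9e-14 = 0.7964384 J
Dose = E_total / mass = 0.7964384 / 6.52
Dose = 0.1221531 Gy

0.1222 Gy


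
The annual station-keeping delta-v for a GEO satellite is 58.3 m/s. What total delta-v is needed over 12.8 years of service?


dV = rate * years = 58.3 * 12.8
dV = 746.2400 m/s

746.2400 m/s


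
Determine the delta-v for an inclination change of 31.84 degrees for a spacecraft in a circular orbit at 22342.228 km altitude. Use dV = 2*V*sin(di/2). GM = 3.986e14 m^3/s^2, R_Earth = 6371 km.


r = 28713.2280 km = 2.8713228e+07 m
V = sqrt(mu/r) = 3725.8695 m/s
di = 31.84 deg = 0.5557128 rad
dV = 2*V*sin(di/2) = 2*3725.8695*sin(0.2778564)
dV = 2043.9741 m/s = 2.0440 km/s

2.0440 km/s


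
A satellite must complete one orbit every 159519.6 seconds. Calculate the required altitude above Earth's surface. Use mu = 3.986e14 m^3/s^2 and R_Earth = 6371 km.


T = 159519.6 s
r = (mu*T^2/(4*pi^2))^(1/3) = (3.986e14 * 159519.6^2 / (4*pi^2))^(1/3)
r = 6.3572392e+07 m = 63572.3922 km
alt = r - R_E = 63572.3922 - 6371 = 57201.3922 km

57201.3922 km


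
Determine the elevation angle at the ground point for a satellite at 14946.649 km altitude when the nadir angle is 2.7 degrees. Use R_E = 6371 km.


r = R_E + alt = 21317.6490 km
Law of sines in the satellite / Earth-center / ground-point triangle:
  sin(nadir)/R_E = sin(90 + el)/r  =>  cos(el) = (r/R_E)*sin(nadir)
cos(el) = (21317.6490 / 6371.0000) * sin(2.7 deg) = 0.1576203
el = arccos(0.1576203) = 80.9312 deg
(Earth-central angle = 90 - nadir - el = 6.3688 deg)

80.9312 degrees


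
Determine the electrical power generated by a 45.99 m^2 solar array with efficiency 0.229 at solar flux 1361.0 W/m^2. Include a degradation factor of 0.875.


P = area * eta * S * degradation
P = 45.99 * 0.229 * 1361.0 * 0.875
P = 12541.9501 W

12541.9501 W


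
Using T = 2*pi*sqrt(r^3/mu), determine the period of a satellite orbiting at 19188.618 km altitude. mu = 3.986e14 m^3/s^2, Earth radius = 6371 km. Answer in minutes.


r = 25559.6180 km = 2.5559618e+07 m
T = 2*pi*sqrt(r^3/mu) = 2*pi*sqrt(1.6697947e+22 / 3.986e14)
T = 40667.0584 s = 677.7843 min

677.7843 minutes


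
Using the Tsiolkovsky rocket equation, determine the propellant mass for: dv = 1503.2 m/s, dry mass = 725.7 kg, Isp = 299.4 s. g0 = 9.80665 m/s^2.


ve = Isp * g0 = 299.4 * 9.80665 = 2936.111010 m/s
mass ratio = exp(dv/ve) = exp(1503.2/2936.111010) = 1.66857462
m_prop = m_dry * (mr - 1) = 725.7 * (1.66857462 - 1)
m_prop = 485.1846 kg

485.1846 kg


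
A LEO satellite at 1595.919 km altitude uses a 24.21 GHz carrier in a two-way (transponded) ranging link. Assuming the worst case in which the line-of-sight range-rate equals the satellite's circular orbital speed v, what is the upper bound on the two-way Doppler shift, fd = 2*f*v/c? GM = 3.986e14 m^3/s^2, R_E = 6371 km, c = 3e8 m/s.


r = 7.966919e+06 m
v = sqrt(mu/r) = 7073.3223 m/s (worst-case radial velocity)
f = 24.21 GHz = 2.421e+10 Hz
fd = 2*f*v/c = 2*2.421e+10*7073.3223/3.0e+08
fd = 1.1416342e+06 Hz

1.1416e+06 Hz


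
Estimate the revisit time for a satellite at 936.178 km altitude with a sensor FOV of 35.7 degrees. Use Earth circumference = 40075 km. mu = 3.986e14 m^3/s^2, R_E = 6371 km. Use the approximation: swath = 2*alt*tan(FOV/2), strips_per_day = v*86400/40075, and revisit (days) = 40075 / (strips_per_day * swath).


swath = 2*936.178*tan(0.3115413) = 602.9506 km
v = sqrt(mu/r) = 7385.7364 m/s = 7.3857 km/s
strips/day = v*86400/40075 = 7.3857*86400/40075 = 15.9233
coverage/day = strips * swath = 15.9233 * 602.9506 = 9600.9844 km
revisit = 40075 / 9600.9844 = 4.1741 days

4.1741 days


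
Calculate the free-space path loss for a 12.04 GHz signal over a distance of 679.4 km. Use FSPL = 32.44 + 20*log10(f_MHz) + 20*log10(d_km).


f = 12.04 GHz = 12040.0000 MHz
d = 679.4 km
FSPL = 32.44 + 20*log10(12040.0000) + 20*log10(679.4)
FSPL = 32.44 + 81.6125 + 56.6425
FSPL = 170.6950 dB

170.6950 dB


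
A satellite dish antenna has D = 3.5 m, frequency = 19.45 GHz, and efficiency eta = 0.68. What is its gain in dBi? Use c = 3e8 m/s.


lambda = c/f = 3e8 / 1.945e+10 = 0.01542416 m
G = eta*(pi*D/lambda)^2 = 0.68*(pi*3.5/0.01542416)^2
G = 345574.3093 (linear)
G = 10*log10(345574.3093) = 55.3854 dBi

55.3854 dBi


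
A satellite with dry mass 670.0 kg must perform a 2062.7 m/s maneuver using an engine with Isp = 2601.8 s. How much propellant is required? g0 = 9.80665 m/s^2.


ve = Isp * g0 = 2601.8 * 9.80665 = 25514.941970 m/s
mass ratio = exp(dv/ve) = exp(2062.7/25514.941970) = 1.08420047
m_prop = m_dry * (mr - 1) = 670.0 * (1.08420047 - 1)
m_prop = 56.4143 kg

56.4143 kg


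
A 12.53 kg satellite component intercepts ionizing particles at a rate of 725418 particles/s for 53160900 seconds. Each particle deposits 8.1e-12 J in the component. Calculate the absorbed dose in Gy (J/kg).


Total energy deposited = rate * time * E_per
  = 725418 * 53160900 * 8.1e-12 = 312.3674 J
Dose = E_total / mass = 312.3674 / 12.53
Dose = 24.9296 Gy

24.9296 Gy


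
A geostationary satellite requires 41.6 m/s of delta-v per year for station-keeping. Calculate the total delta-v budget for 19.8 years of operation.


dV = rate * years = 41.6 * 19.8
dV = 823.6800 m/s

823.6800 m/s


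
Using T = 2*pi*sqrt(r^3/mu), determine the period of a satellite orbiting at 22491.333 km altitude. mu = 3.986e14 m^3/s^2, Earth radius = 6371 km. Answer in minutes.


r = 28862.3330 km = 2.8862333e+07 m
T = 2*pi*sqrt(r^3/mu) = 2*pi*sqrt(2.4043312e+22 / 3.986e14)
T = 48798.7133 s = 813.3119 min

813.3119 minutes


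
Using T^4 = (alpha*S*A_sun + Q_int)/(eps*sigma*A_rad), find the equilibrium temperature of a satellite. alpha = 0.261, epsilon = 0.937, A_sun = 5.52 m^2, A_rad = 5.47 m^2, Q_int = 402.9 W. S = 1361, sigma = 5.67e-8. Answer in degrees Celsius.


Numerator = alpha*S*A_sun + Q_int = 0.261*1361*5.52 + 402.9 = 2363.7199 W
Denominator = eps*sigma*A_rad = 0.937*5.67e-8*5.47 = 2.9060961e-07 W/K^4
T^4 = 8.1336605e+09 K^4
T = 300.3112 K = 27.1612 C

27.1612 degrees Celsius


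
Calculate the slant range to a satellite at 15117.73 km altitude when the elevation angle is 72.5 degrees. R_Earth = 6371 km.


h = 15117.73 km, el = 72.5 deg
d = -R_E*sin(el) + sqrt((R_E*sin(el))^2 + 2*R_E*h + h^2)
d = -6371.0000*sin(1.2654) + sqrt((6371.0000*0.953717)^2 + 2*6371.0000*15117.73 + 15117.73^2)
d = 15327.0289 km

15327.0289 km


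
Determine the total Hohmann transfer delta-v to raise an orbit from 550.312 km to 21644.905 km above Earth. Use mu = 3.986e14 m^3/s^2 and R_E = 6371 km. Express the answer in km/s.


r1 = 6921.3120 km = 6.921312e+06 m
r2 = 28015.9050 km = 2.8015905e+07 m
dv1 = sqrt(mu/r1)*(sqrt(2*r2/(r1+r2)) - 1) = 2021.7127 m/s
dv2 = sqrt(mu/r2)*(1 - sqrt(2*r1/(r1+r2))) = 1397.6765 m/s
total dv = |dv1| + |dv2| = 2021.7127 + 1397.6765 = 3419.3892 m/s = 3.4194 km/s

3.4194 km/s


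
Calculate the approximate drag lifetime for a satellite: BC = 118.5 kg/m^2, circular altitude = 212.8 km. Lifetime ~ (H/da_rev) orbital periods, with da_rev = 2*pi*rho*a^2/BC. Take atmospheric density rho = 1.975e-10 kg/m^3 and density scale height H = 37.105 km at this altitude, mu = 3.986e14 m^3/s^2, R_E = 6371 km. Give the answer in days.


a = R_E + alt = 6583.8000 km = 6.5838e+06 m
da_rev = 2*pi*rho*a^2/BC = 2*pi*1.975e-10*(6.5838e+06)^2/118.5 = 453.922674 m per revolution
N = H/da_rev = 37105.0000 m / 453.922674 m = 81.7430 revolutions
P = 2*pi*sqrt(a^3/mu) = 5316.5043 s
lifetime = N*P = 81.7430 * 5316.5043 = 434586.9934 s = 5.0299 days

5.0299 days


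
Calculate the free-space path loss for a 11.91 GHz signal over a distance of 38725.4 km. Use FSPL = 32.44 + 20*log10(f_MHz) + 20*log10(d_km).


f = 11.91 GHz = 11910.0000 MHz
d = 38725.4 km
FSPL = 32.44 + 20*log10(11910.0000) + 20*log10(38725.4)
FSPL = 32.44 + 81.5182 + 91.7599
FSPL = 205.7182 dB

205.7182 dB


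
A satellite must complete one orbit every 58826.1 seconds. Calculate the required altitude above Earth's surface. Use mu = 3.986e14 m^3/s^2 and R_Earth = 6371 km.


T = 58826.1 s
r = (mu*T^2/(4*pi^2))^(1/3) = (3.986e14 * 58826.1^2 / (4*pi^2))^(1/3)
r = 3.2691829e+07 m = 32691.8294 km
alt = r - R_E = 32691.8294 - 6371 = 26320.8294 km

26320.8294 km


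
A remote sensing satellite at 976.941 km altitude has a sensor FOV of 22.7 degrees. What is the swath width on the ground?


FOV = 22.7 deg = 0.3961897 rad
swath = 2 * alt * tan(FOV/2) = 2 * 976.941 * tan(0.1980949)
swath = 2 * 976.941 * 0.2007274
swath = 392.1976 km

392.1976 km


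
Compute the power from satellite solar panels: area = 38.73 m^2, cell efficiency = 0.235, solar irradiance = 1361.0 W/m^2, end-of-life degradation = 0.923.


P = area * eta * S * degradation
P = 38.73 * 0.235 * 1361.0 * 0.923
P = 11433.3944 W

11433.3944 W


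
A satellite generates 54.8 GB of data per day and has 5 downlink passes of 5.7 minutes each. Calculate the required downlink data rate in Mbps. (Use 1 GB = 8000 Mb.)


total contact time = 5 * 5.7 * 60 = 1710.0000 s
data = 54.8 GB = 438400.0000 Mb
rate = 438400.0000 / 1710.0000 = 256.3743 Mbps

256.3743 Mbps


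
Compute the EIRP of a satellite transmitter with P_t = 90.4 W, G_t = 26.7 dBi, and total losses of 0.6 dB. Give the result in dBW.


Pt = 90.4 W = 19.5617 dBW
EIRP = Pt_dBW + Gt - losses = 19.5617 + 26.7 - 0.6 = 45.6617 dBW

45.6617 dBW


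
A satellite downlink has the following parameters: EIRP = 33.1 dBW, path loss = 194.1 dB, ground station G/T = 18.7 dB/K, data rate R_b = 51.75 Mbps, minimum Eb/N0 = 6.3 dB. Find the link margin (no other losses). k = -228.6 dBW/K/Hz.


C/N0 = EIRP - FSPL + G/T - k = 33.1 - 194.1 + 18.7 - (-228.6)
C/N0 = 86.3000 dB-Hz
R_b = 51.75 Mbps = 5.175e+07 bps -> 10*log10(R_b) = 77.1391 dB-Hz
Eb/N0 = C/N0 - 10*log10(R_b) = 86.3000 - 77.1391 = 9.1609 dB
Margin = Eb/N0 - Eb/N0_req = 9.1609 - 6.3 = 2.8609 dB (link closes)

2.8609 dB


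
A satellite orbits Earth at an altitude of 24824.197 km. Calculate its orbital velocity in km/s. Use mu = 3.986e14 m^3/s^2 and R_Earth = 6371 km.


r = R_E + alt = 6371.0 + 24824.197 = 31195.1970 km = 3.1195197e+07 m
v = sqrt(mu/r) = sqrt(3.986e14 / 3.1195197e+07) = 3574.5780 m/s = 3.5746 km/s

3.5746 km/s


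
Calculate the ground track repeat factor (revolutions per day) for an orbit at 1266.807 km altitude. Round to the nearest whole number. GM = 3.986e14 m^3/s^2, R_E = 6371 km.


r = 7.637807e+06 m
T = 2*pi*sqrt(r^3/mu) = 6642.9998 s = 110.7167 min
revs/day = 1440 / 110.7167 = 13.0062
Rounded: 13 revolutions per day

13 revolutions per day


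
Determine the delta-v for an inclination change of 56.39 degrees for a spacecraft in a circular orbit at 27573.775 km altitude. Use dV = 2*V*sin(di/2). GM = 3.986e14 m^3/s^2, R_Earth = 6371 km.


r = 33944.7750 km = 3.3944775e+07 m
V = sqrt(mu/r) = 3426.7481 m/s
di = 56.39 deg = 0.9841912 rad
dV = 2*V*sin(di/2) = 2*3426.7481*sin(0.4920956)
dV = 3238.0978 m/s = 3.2381 km/s

3.2381 km/s


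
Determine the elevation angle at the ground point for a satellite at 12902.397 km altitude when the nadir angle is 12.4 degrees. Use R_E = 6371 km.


r = R_E + alt = 19273.3970 km
Law of sines in the satellite / Earth-center / ground-point triangle:
  sin(nadir)/R_E = sin(90 + el)/r  =>  cos(el) = (r/R_E)*sin(nadir)
cos(el) = (19273.3970 / 6371.0000) * sin(12.4 deg) = 0.6496122
el = arccos(0.6496122) = 49.4876 deg
(Earth-central angle = 90 - nadir - el = 28.1124 deg)

49.4876 degrees


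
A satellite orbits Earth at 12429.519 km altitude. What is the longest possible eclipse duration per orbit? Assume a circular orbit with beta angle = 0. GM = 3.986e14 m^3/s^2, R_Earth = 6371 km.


r = 18800.5190 km
T = 427.5774 min
Eclipse fraction = arcsin(R_E/r)/pi = arcsin(6371.0000/18800.5190)/pi
= arcsin(0.3388736)/pi = 0.1100459
Eclipse duration = 0.1100459 * 427.5774 = 47.0531 min

47.0531 minutes


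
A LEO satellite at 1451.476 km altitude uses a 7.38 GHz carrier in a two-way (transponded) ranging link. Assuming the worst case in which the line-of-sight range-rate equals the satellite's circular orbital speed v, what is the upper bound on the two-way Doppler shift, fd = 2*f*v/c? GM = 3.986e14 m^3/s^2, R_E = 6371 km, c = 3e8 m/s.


r = 7.822476e+06 m
v = sqrt(mu/r) = 7138.3285 m/s (worst-case radial velocity)
f = 7.38 GHz = 7.38e+09 Hz
fd = 2*f*v/c = 2*7.38e+09*7138.3285/3.0e+08
fd = 351205.7602 Hz

351205.7602 Hz


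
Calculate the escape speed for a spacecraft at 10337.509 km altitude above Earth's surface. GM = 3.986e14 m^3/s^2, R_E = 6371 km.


r = 6371.0 + 10337.509 = 16708.5090 km = 1.6708509e+07 m
v_esc = sqrt(2*mu/r) = sqrt(2*3.986e14 / 1.6708509e+07)
v_esc = 6907.4030 m/s = 6.9074 km/s

6.9074 km/s


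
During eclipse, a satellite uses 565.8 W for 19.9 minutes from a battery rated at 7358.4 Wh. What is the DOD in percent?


E_used = P * t / 60 = 565.8 * 19.9 / 60 = 187.6570 Wh
DOD = E_used / E_total * 100 = 187.6570 / 7358.4 * 100
DOD = 2.5502 %

2.5502 %


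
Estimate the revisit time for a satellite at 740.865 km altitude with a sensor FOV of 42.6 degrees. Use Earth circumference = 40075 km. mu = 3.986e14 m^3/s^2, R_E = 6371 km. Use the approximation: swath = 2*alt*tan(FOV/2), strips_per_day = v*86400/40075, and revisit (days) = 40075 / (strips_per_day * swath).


swath = 2*740.865*tan(0.3717551) = 577.7024 km
v = sqrt(mu/r) = 7486.4667 m/s = 7.4865 km/s
strips/day = v*86400/40075 = 7.4865*86400/40075 = 16.1405
coverage/day = strips * swath = 16.1405 * 577.7024 = 9324.4080 km
revisit = 40075 / 9324.4080 = 4.2979 days

4.2979 days


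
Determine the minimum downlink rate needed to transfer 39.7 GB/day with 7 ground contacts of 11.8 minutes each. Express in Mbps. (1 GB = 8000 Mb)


total contact time = 7 * 11.8 * 60 = 4956.0000 s
data = 39.7 GB = 317600.0000 Mb
rate = 317600.0000 / 4956.0000 = 64.0839 Mbps

64.0839 Mbps


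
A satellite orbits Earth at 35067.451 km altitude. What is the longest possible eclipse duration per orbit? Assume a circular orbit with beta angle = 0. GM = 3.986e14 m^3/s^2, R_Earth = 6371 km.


r = 41438.4510 km
T = 1399.1531 min
Eclipse fraction = arcsin(R_E/r)/pi = arcsin(6371.0000/41438.4510)/pi
= arcsin(0.1537461)/pi = 0.04913378
Eclipse duration = 0.04913378 * 1399.1531 = 68.7457 min

68.7457 minutes


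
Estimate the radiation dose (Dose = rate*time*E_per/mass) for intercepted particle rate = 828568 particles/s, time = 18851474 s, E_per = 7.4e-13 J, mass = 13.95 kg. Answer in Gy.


Total energy deposited = rate * time * E_per
  = 828568 * 18851474 * 7.4e-13 = 11.5586 J
Dose = E_total / mass = 11.5586 / 13.95
Dose = 0.8285734 Gy

0.8286 Gy


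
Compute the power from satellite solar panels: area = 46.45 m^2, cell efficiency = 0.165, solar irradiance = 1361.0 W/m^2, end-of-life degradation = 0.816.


P = area * eta * S * degradation
P = 46.45 * 0.165 * 1361.0 * 0.816
P = 8511.7321 W

8511.7321 W


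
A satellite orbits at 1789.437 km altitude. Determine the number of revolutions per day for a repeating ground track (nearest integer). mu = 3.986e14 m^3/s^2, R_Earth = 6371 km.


r = 8.160437e+06 m
T = 2*pi*sqrt(r^3/mu) = 7336.3720 s = 122.2729 min
revs/day = 1440 / 122.2729 = 11.7769
Rounded: 12 revolutions per day

12 revolutions per day


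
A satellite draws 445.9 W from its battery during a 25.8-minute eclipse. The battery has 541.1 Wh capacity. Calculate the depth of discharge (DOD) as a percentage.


E_used = P * t / 60 = 445.9 * 25.8 / 60 = 191.7370 Wh
DOD = E_used / E_total * 100 = 191.7370 / 541.1 * 100
DOD = 35.4347 %

35.4347 %


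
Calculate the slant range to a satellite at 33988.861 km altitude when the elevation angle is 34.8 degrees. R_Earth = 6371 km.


h = 33988.861 km, el = 34.8 deg
d = -R_E*sin(el) + sqrt((R_E*sin(el))^2 + 2*R_E*h + h^2)
d = -6371.0000*sin(0.6073746) + sqrt((6371.0000*0.5707136)^2 + 2*6371.0000*33988.861 + 33988.861^2)
d = 36383.3461 km

36383.3461 km


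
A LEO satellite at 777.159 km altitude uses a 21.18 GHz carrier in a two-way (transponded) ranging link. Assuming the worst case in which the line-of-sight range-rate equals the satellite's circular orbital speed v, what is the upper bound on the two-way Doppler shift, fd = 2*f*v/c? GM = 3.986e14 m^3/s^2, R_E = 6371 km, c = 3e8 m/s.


r = 7.148159e+06 m
v = sqrt(mu/r) = 7467.4366 m/s (worst-case radial velocity)
f = 21.18 GHz = 2.118e+10 Hz
fd = 2*f*v/c = 2*2.118e+10*7467.4366/3.0e+08
fd = 1.0544021e+06 Hz

1.0544e+06 Hz


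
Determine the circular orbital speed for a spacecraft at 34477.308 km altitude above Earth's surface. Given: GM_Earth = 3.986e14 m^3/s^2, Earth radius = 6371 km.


r = R_E + alt = 6371.0 + 34477.308 = 40848.3080 km = 4.0848308e+07 m
v = sqrt(mu/r) = sqrt(3.986e14 / 4.0848308e+07) = 3123.7884 m/s = 3.1238 km/s

3.1238 km/s


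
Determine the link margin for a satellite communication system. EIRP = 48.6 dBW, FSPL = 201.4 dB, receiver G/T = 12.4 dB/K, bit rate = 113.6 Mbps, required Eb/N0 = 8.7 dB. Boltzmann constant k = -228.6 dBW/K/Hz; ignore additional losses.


C/N0 = EIRP - FSPL + G/T - k = 48.6 - 201.4 + 12.4 - (-228.6)
C/N0 = 88.2000 dB-Hz
R_b = 113.6 Mbps = 1.136e+08 bps -> 10*log10(R_b) = 80.5538 dB-Hz
Eb/N0 = C/N0 - 10*log10(R_b) = 88.2000 - 80.5538 = 7.6462 dB
Margin = Eb/N0 - Eb/N0_req = 7.6462 - 8.7 = -1.0538 dB (negative margin: link does not close)

-1.0538 dB


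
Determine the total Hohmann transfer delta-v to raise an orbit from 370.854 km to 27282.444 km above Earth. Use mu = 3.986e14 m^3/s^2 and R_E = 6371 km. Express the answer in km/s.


r1 = 6741.8540 km = 6.741854e+06 m
r2 = 33653.4440 km = 3.3653444e+07 m
dv1 = sqrt(mu/r1)*(sqrt(2*r2/(r1+r2)) - 1) = 2236.1313 m/s
dv2 = sqrt(mu/r2)*(1 - sqrt(2*r1/(r1+r2))) = 1453.1970 m/s
total dv = |dv1| + |dv2| = 2236.1313 + 1453.1970 = 3689.3283 m/s = 3.6893 km/s

3.6893 km/s


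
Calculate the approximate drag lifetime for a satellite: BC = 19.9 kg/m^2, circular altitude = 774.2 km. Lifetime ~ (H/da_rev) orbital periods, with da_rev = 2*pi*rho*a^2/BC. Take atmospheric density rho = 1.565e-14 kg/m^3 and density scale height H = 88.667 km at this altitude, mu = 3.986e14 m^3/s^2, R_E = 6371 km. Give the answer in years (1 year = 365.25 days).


a = R_E + alt = 7145.2000 km = 7.1452e+06 m
da_rev = 2*pi*rho*a^2/BC = 2*pi*1.565e-14*(7.1452e+06)^2/19.9 = 0.252272501 m per revolution
N = H/da_rev = 88667.0000 m / 0.252272501 m = 351473.1079 revolutions
P = 2*pi*sqrt(a^3/mu) = 6010.8073 s
lifetime = N*P = 351473.1079 * 6010.8073 = 2.1126371e+09 s = 24451.8186 days
years = 24451.8186 / 365.25 = 66.9454 years

66.9454 years


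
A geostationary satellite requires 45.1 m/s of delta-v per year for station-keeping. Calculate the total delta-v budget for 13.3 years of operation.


dV = rate * years = 45.1 * 13.3
dV = 599.8300 m/s

599.8300 m/s


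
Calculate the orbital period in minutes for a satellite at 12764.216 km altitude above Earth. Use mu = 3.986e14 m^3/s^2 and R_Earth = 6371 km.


r = 19135.2160 km = 1.9135216e+07 m
T = 2*pi*sqrt(r^3/mu) = 2*pi*sqrt(7.0064836e+21 / 3.986e14)
T = 26342.7600 s = 439.0460 min

439.0460 minutes


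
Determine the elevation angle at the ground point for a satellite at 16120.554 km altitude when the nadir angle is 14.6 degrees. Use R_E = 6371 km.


r = R_E + alt = 22491.5540 km
Law of sines in the satellite / Earth-center / ground-point triangle:
  sin(nadir)/R_E = sin(90 + el)/r  =>  cos(el) = (r/R_E)*sin(nadir)
cos(el) = (22491.5540 / 6371.0000) * sin(14.6 deg) = 0.889881
el = arccos(0.889881) = 27.1417 deg
(Earth-central angle = 90 - nadir - el = 48.2583 deg)

27.1417 degrees


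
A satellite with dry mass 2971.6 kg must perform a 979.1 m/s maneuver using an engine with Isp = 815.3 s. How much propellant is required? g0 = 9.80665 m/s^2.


ve = Isp * g0 = 815.3 * 9.80665 = 7995.361745 m/s
mass ratio = exp(dv/ve) = exp(979.1/7995.361745) = 1.13027221
m_prop = m_dry * (mr - 1) = 2971.6 * (1.13027221 - 1)
m_prop = 387.1169 kg

387.1169 kg


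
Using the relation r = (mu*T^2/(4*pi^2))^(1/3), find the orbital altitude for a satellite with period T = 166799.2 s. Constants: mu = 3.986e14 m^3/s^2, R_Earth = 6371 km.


T = 166799.2 s
r = (mu*T^2/(4*pi^2))^(1/3) = (3.986e14 * 166799.2^2 / (4*pi^2))^(1/3)
r = 6.5492036e+07 m = 65492.0364 km
alt = r - R_E = 65492.0364 - 6371 = 59121.0364 km

59121.0364 km


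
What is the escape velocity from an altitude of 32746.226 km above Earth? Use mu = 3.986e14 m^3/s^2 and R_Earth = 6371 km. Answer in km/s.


r = 6371.0 + 32746.226 = 39117.2260 km = 3.9117226e+07 m
v_esc = sqrt(2*mu/r) = sqrt(2*3.986e14 / 3.9117226e+07)
v_esc = 4514.3957 m/s = 4.5144 km/s

4.5144 km/s


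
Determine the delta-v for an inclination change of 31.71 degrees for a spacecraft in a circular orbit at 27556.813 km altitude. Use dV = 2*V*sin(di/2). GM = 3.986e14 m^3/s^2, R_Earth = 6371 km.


r = 33927.8130 km = 3.3927813e+07 m
V = sqrt(mu/r) = 3427.6046 m/s
di = 31.71 deg = 0.5534439 rad
dV = 2*V*sin(di/2) = 2*3427.6046*sin(0.276722)
dV = 1872.8691 m/s = 1.8729 km/s

1.8729 km/s


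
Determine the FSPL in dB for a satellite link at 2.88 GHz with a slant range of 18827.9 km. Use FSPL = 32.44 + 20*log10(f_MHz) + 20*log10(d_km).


f = 2.88 GHz = 2880.0000 MHz
d = 18827.9 km
FSPL = 32.44 + 20*log10(2880.0000) + 20*log10(18827.9)
FSPL = 32.44 + 69.1878 + 85.4960
FSPL = 187.1239 dB

187.1239 dB


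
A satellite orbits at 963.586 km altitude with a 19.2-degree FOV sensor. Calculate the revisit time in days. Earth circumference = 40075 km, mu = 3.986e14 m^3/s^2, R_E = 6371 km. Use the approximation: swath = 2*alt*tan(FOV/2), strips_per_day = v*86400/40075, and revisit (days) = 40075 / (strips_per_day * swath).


swath = 2*963.586*tan(0.1675516) = 325.9567 km
v = sqrt(mu/r) = 7371.9239 m/s = 7.3719 km/s
strips/day = v*86400/40075 = 7.3719*86400/40075 = 15.8936
coverage/day = strips * swath = 15.8936 * 325.9567 = 5180.6115 km
revisit = 40075 / 5180.6115 = 7.7356 days

7.7356 days


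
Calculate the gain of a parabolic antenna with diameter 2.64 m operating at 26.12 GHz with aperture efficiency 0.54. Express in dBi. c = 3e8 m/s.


lambda = c/f = 3e8 / 2.612e+10 = 0.01148545 m
G = eta*(pi*D/lambda)^2 = 0.54*(pi*2.64/0.01148545)^2
G = 281582.1980 (linear)
G = 10*log10(281582.1980) = 54.4961 dBi

54.4961 dBi


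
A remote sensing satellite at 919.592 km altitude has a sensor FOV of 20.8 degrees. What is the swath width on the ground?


FOV = 20.8 deg = 0.3630285 rad
swath = 2 * alt * tan(FOV/2) = 2 * 919.592 * tan(0.1815142)
swath = 2 * 919.592 * 0.1835343
swath = 337.5534 km

337.5534 km


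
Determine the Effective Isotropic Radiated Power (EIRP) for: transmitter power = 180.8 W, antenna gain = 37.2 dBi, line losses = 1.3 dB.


Pt = 180.8 W = 22.5720 dBW
EIRP = Pt_dBW + Gt - losses = 22.5720 + 37.2 - 1.3 = 58.4720 dBW

58.4720 dBW


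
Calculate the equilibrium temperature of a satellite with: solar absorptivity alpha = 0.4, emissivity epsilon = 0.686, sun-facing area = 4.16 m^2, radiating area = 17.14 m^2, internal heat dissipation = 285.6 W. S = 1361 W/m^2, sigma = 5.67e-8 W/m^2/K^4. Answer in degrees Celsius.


Numerator = alpha*S*A_sun + Q_int = 0.4*1361*4.16 + 285.6 = 2550.3040 W
Denominator = eps*sigma*A_rad = 0.686*5.67e-8*17.14 = 6.6668087e-07 W/K^4
T^4 = 3.8253745e+09 K^4
T = 248.6958 K = -24.4542 C

-24.4542 degrees Celsius


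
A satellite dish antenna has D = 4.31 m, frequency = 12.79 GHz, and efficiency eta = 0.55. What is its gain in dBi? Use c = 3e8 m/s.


lambda = c/f = 3e8 / 1.279e+10 = 0.02345582 m
G = eta*(pi*D/lambda)^2 = 0.55*(pi*4.31/0.02345582)^2
G = 183280.2020 (linear)
G = 10*log10(183280.2020) = 52.6312 dBi

52.6312 dBi


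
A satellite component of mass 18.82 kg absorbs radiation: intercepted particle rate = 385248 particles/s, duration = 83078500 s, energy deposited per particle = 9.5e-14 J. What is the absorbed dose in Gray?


Total energy deposited = rate * time * E_per
  = 385248 * 83078500 * 9.5e-14 = 3.0406 J
Dose = E_total / mass = 3.0406 / 18.82
Dose = 0.1615597 Gy

0.1616 Gy


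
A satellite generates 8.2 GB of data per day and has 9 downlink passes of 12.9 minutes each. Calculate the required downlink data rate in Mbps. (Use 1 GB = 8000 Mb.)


total contact time = 9 * 12.9 * 60 = 6966.0000 s
data = 8.2 GB = 65600.0000 Mb
rate = 65600.0000 / 6966.0000 = 9.4172 Mbps

9.4172 Mbps


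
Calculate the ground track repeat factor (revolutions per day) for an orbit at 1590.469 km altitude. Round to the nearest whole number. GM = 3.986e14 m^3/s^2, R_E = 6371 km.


r = 7.961469e+06 m
T = 2*pi*sqrt(r^3/mu) = 7069.7008 s = 117.8283 min
revs/day = 1440 / 117.8283 = 12.2212
Rounded: 12 revolutions per day

12 revolutions per day


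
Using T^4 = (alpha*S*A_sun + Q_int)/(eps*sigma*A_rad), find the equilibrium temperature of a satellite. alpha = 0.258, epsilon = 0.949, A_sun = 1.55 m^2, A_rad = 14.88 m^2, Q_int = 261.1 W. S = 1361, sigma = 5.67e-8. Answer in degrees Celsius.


Numerator = alpha*S*A_sun + Q_int = 0.258*1361*1.55 + 261.1 = 805.3639 W
Denominator = eps*sigma*A_rad = 0.949*5.67e-8*14.88 = 8.006675e-07 W/K^4
T^4 = 1.0058656e+09 K^4
T = 178.0881 K = -95.0619 C

-95.0619 degrees Celsius


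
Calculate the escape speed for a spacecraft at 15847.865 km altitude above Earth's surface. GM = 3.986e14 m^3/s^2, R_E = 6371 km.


r = 6371.0 + 15847.865 = 22218.8650 km = 2.2218865e+07 m
v_esc = sqrt(2*mu/r) = sqrt(2*3.986e14 / 2.2218865e+07)
v_esc = 5989.9433 m/s = 5.9899 km/s

5.9899 km/s


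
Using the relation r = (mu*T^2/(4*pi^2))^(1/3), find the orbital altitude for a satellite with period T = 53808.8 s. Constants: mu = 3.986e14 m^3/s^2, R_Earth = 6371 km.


T = 53808.8 s
r = (mu*T^2/(4*pi^2))^(1/3) = (3.986e14 * 53808.8^2 / (4*pi^2))^(1/3)
r = 3.0805485e+07 m = 30805.4855 km
alt = r - R_E = 30805.4855 - 6371 = 24434.4855 km

24434.4855 km


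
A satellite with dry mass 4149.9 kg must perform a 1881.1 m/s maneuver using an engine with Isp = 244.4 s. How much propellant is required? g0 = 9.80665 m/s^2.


ve = Isp * g0 = 244.4 * 9.80665 = 2396.745260 m/s
mass ratio = exp(dv/ve) = exp(1881.1/2396.745260) = 2.19209135
m_prop = m_dry * (mr - 1) = 4149.9 * (2.19209135 - 1)
m_prop = 4947.0599 kg

4947.0599 kg


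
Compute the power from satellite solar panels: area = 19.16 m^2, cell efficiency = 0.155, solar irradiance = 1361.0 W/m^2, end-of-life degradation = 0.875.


P = area * eta * S * degradation
P = 19.16 * 0.155 * 1361.0 * 0.875
P = 3536.6606 W

3536.6606 W


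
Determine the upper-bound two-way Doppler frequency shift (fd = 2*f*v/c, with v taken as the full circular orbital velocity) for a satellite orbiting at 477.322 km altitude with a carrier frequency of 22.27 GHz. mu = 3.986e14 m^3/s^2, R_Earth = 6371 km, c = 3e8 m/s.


r = 6.848322e+06 m
v = sqrt(mu/r) = 7629.1572 m/s (worst-case radial velocity)
f = 22.27 GHz = 2.227e+10 Hz
fd = 2*f*v/c = 2*2.227e+10*7629.1572/3.0e+08
fd = 1.1326755e+06 Hz

1.1327e+06 Hz


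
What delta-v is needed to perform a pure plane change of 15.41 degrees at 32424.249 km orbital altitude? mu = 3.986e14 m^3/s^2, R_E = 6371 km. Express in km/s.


r = 38795.2490 km = 3.8795249e+07 m
V = sqrt(mu/r) = 3205.3789 m/s
di = 15.41 deg = 0.2689552 rad
dV = 2*V*sin(di/2) = 2*3205.3789*sin(0.1344776)
dV = 859.5074 m/s = 0.8595074 km/s

0.8595 km/s


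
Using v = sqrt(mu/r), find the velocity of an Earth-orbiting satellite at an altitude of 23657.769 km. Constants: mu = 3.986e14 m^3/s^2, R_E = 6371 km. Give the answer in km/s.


r = R_E + alt = 6371.0 + 23657.769 = 30028.7690 km = 3.0028769e+07 m
v = sqrt(mu/r) = sqrt(3.986e14 / 3.0028769e+07) = 3643.3415 m/s = 3.6433 km/s

3.6433 km/s


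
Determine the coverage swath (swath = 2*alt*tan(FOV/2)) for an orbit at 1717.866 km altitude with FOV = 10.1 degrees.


FOV = 10.1 deg = 0.1762783 rad
swath = 2 * alt * tan(FOV/2) = 2 * 1717.866 * tan(0.08813913)
swath = 2 * 1717.866 * 0.08836808
swath = 303.6090 km

303.6090 km


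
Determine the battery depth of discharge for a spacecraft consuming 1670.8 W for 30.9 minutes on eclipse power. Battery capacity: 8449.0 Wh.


E_used = P * t / 60 = 1670.8 * 30.9 / 60 = 860.4620 Wh
DOD = E_used / E_total * 100 = 860.4620 / 8449.0 * 100
DOD = 10.1842 %

10.1842 %


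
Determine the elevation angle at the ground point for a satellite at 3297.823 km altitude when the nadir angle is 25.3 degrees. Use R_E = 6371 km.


r = R_E + alt = 9668.8230 km
Law of sines in the satellite / Earth-center / ground-point triangle:
  sin(nadir)/R_E = sin(90 + el)/r  =>  cos(el) = (r/R_E)*sin(nadir)
cos(el) = (9668.8230 / 6371.0000) * sin(25.3 deg) = 0.6485713
el = arccos(0.6485713) = 49.5660 deg
(Earth-central angle = 90 - nadir - el = 15.1340 deg)

49.5660 degrees


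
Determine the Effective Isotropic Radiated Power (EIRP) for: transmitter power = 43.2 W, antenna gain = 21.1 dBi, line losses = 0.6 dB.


Pt = 43.2 W = 16.3548 dBW
EIRP = Pt_dBW + Gt - losses = 16.3548 + 21.1 - 0.6 = 36.8548 dBW

36.8548 dBW


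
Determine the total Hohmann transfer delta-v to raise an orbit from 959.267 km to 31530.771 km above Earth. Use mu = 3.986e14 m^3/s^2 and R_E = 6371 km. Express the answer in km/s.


r1 = 7330.2670 km = 7.330267e+06 m
r2 = 37901.7710 km = 3.7901771e+07 m
dv1 = sqrt(mu/r1)*(sqrt(2*r2/(r1+r2)) - 1) = 2172.1023 m/s
dv2 = sqrt(mu/r2)*(1 - sqrt(2*r1/(r1+r2))) = 1396.6890 m/s
total dv = |dv1| + |dv2| = 2172.1023 + 1396.6890 = 3568.7913 m/s = 3.5688 km/s

3.5688 km/s


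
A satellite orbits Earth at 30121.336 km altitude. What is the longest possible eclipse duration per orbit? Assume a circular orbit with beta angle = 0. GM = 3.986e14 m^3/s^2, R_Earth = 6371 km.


r = 36492.3360 km
T = 1156.2785 min
Eclipse fraction = arcsin(R_E/r)/pi = arcsin(6371.0000/36492.3360)/pi
= arcsin(0.1745846)/pi = 0.05585825
Eclipse duration = 0.05585825 * 1156.2785 = 64.5877 min

64.5877 minutes


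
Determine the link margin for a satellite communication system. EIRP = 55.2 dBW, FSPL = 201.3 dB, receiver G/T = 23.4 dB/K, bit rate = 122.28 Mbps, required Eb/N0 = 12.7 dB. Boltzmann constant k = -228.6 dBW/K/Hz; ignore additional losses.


C/N0 = EIRP - FSPL + G/T - k = 55.2 - 201.3 + 23.4 - (-228.6)
C/N0 = 105.9000 dB-Hz
R_b = 122.28 Mbps = 1.2228e+08 bps -> 10*log10(R_b) = 80.8736 dB-Hz
Eb/N0 = C/N0 - 10*log10(R_b) = 105.9000 - 80.8736 = 25.0264 dB
Margin = Eb/N0 - Eb/N0_req = 25.0264 - 12.7 = 12.3264 dB (link closes)

12.3264 dB


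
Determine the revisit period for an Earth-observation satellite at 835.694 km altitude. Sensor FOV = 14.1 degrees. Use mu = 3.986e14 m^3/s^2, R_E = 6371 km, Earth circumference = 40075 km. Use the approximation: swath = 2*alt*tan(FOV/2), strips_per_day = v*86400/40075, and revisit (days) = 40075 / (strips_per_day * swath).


swath = 2*835.694*tan(0.1230457) = 206.7014 km
v = sqrt(mu/r) = 7437.0484 m/s = 7.4370 km/s
strips/day = v*86400/40075 = 7.4370*86400/40075 = 16.0340
coverage/day = strips * swath = 16.0340 * 206.7014 = 3314.2414 km
revisit = 40075 / 3314.2414 = 12.0918 days

12.0918 days


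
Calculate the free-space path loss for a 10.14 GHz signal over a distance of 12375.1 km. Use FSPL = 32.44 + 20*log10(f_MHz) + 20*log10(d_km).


f = 10.14 GHz = 10140.0000 MHz
d = 12375.1 km
FSPL = 32.44 + 20*log10(10140.0000) + 20*log10(12375.1)
FSPL = 32.44 + 80.1208 + 81.8510
FSPL = 194.4117 dB

194.4117 dB


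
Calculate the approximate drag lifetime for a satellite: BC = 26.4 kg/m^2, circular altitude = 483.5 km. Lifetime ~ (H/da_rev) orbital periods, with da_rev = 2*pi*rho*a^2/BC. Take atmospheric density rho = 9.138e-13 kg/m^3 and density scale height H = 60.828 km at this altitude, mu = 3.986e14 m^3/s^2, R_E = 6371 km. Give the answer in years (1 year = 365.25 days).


a = R_E + alt = 6854.5000 km = 6.8545e+06 m
da_rev = 2*pi*rho*a^2/BC = 2*pi*9.138e-13*(6.8545e+06)^2/26.4 = 10.218300 m per revolution
N = H/da_rev = 60828.0000 m / 10.218300 m = 5952.8492 revolutions
P = 2*pi*sqrt(a^3/mu) = 5647.7426 s
lifetime = N*P = 5952.8492 * 5647.7426 = 3.362016e+07 s = 389.1222 days
years = 389.1222 / 365.25 = 1.0654 years

1.0654 years


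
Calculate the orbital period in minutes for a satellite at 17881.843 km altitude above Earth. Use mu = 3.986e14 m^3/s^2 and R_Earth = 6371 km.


r = 24252.8430 km = 2.4252843e+07 m
T = 2*pi*sqrt(r^3/mu) = 2*pi*sqrt(1.4265532e+22 / 3.986e14)
T = 37588.5181 s = 626.4753 min

626.4753 minutes


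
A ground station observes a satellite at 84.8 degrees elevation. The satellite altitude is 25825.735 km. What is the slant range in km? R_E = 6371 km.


h = 25825.735 km, el = 84.8 deg
d = -R_E*sin(el) + sqrt((R_E*sin(el))^2 + 2*R_E*h + h^2)
d = -6371.0000*sin(1.4800) + sqrt((6371.0000*0.9958844)^2 + 2*6371.0000*25825.735 + 25825.735^2)
d = 25846.7773 km

25846.7773 km


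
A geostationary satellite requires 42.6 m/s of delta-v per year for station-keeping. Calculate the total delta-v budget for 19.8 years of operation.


dV = rate * years = 42.6 * 19.8
dV = 843.4800 m/s

843.4800 m/s


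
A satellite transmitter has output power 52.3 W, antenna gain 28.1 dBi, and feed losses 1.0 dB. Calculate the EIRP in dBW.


Pt = 52.3 W = 17.1850 dBW
EIRP = Pt_dBW + Gt - losses = 17.1850 + 28.1 - 1.0 = 44.2850 dBW

44.2850 dBW


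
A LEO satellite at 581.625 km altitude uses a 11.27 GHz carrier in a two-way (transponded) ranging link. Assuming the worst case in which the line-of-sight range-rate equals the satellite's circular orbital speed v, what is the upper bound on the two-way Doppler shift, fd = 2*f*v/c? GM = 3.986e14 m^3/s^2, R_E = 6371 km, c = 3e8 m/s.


r = 6.952625e+06 m
v = sqrt(mu/r) = 7571.7147 m/s (worst-case radial velocity)
f = 11.27 GHz = 1.127e+10 Hz
fd = 2*f*v/c = 2*1.127e+10*7571.7147/3.0e+08
fd = 568888.1681 Hz

568888.1681 Hz


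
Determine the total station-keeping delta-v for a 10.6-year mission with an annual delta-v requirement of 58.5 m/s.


dV = rate * years = 58.5 * 10.6
dV = 620.1000 m/s

620.1000 m/s


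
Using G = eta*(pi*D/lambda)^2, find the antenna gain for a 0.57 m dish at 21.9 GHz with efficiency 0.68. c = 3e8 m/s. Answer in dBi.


lambda = c/f = 3e8 / 2.19e+10 = 0.01369863 m
G = eta*(pi*D/lambda)^2 = 0.68*(pi*0.57/0.01369863)^2
G = 11619.9455 (linear)
G = 10*log10(11619.9455) = 40.6520 dBi

40.6520 dBi


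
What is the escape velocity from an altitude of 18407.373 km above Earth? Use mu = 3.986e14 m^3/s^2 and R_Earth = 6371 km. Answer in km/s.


r = 6371.0 + 18407.373 = 24778.3730 km = 2.4778373e+07 m
v_esc = sqrt(2*mu/r) = sqrt(2*3.986e14 / 2.4778373e+07)
v_esc = 5672.1441 m/s = 5.6721 km/s

5.6721 km/s


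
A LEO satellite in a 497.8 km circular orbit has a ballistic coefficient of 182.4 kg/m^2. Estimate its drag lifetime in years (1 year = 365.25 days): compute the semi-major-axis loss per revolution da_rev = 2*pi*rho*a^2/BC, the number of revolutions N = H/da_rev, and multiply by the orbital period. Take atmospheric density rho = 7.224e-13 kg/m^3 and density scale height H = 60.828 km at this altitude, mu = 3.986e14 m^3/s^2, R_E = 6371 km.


a = R_E + alt = 6868.8000 km = 6.8688e+06 m
da_rev = 2*pi*rho*a^2/BC = 2*pi*7.224e-13*(6.8688e+06)^2/182.4 = 1.174071 m per revolution
N = H/da_rev = 60828.0000 m / 1.174071 m = 51809.4549 revolutions
P = 2*pi*sqrt(a^3/mu) = 5665.4254 s
lifetime = N*P = 51809.4549 * 5665.4254 = 2.935226e+08 s = 3397.2524 days
years = 3397.2524 / 365.25 = 9.3012 years

9.3012 years
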